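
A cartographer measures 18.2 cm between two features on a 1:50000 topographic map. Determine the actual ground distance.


ground = 18.2 cm * 50000 / 100 = 9100.0 m = 9.1 km

9.1 km


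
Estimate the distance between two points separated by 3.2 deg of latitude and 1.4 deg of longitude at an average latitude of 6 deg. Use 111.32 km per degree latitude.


dlat_km = 3.2 * 111.32 = 356.224
dlon_km = 1.4 * 111.32 * cos(6) ≈ 154.994
dist = sqrt(356.224^2 + 154.994^2) ≈ 388.5 km

388.5 km


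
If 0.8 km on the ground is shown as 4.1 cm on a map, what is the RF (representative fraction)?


ground = 0.8 km = 80000 cm; RF denominator = ground / map = 80000 / 4.1 ≈ 19512; RF = 1:19512

1:19512


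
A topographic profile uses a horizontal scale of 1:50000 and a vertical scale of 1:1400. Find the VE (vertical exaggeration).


VE = horizontal_scale / vertical_scale = 50000 / 1400 ≈ 35.7

35.7x


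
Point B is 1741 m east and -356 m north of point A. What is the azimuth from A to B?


az = atan2(1741, -356) = 101.6 deg
adjusted to 0-360: 101.6 degrees

101.6 degrees


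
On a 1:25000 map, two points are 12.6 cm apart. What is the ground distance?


ground = 12.6 cm * 25000 / 100 = 3150.0 m = 3.15 km

3.15 km


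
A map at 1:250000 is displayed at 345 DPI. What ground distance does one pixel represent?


pixel_cm = 2.54 / 345 ≈ 0.007362 cm
ground = pixel_cm * 250000 / 100 = 2.54 * 250000 / (345 * 100) = 635000 / 34500 ≈ 18.41 m

18.41 m


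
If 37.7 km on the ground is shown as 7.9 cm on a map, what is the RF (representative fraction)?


ground = 37.7 km = 3770000 cm; RF denominator = ground / map = 3770000 / 7.9 ≈ 477215; RF = 1:477215

1:477215


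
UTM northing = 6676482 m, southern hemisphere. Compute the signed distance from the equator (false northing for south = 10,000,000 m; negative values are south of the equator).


For southern: actual = 6676482 - 10000000 = -3323518 m

-3323518 m


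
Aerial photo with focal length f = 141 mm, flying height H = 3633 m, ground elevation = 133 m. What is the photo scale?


scale = f / (H - h) = 141 mm / 3500 m = 141 / 3500000 = 1:24823

1:24823


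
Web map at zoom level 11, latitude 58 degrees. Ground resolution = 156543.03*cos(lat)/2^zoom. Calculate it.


res = 156543.03 * cos(58) / 2^11 = 156543.03 * 0.52991926 / 2048 = 40.51 m/pixel

40.51 m/pixel


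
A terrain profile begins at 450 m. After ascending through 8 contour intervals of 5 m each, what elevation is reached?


elevation = 450 + 8 * 5 = 490 m

490 m


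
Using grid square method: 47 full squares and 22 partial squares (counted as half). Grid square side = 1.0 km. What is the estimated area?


effective squares = 47 + 22 * 0.5 = 58.0
area = 58.0 * 1.0 = 58.0 km^2

58.0 km^2


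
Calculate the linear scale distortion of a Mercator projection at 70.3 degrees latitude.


SF = 1 / cos(70.3) = 1 / 0.337095 = 2.967

2.967


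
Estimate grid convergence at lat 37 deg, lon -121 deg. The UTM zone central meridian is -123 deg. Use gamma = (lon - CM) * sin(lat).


gamma = (-121 - -123) * sin(37) = 2 * 0.601815 = 1.204 degrees

1.204 degrees


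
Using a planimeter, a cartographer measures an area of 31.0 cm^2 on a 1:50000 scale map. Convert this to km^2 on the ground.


ground_area = 31.0 * (50000/100)^2 = 7750000.0 m^2 = 7.75 km^2

7.75 km^2


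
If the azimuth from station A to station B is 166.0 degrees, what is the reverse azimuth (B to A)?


back azimuth = (166.0 + 180) mod 360 = 346.0 degrees

346.0 degrees


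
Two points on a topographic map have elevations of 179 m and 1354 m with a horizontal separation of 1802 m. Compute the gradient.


gradient = (1354 - 179) / 1802 = 1175 / 1802 = 0.6521

0.6521


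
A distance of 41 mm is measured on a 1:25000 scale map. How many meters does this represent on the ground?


ground = 41 mm * 25000 / 1000 = 1025.0 m

1025.0 m


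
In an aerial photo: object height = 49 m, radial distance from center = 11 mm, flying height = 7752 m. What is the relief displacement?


d = h * r / H = 49 * 11 / 7752 = 0.07 mm

0.07 mm


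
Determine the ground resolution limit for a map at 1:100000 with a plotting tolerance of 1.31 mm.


ground = 1.31 mm * 100000 / 1000 = 131.0 m

131.0 m


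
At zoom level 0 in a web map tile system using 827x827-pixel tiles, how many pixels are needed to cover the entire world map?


tiles per axis = 2^0 = 1
total tiles = 1^2 = 1
pixels per axis = 1 * 827 = 827
total pixels = 827^2 = 683929

683929 pixels


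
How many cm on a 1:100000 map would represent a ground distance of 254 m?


map_cm = 254 * 100 / 100000 = 0.254 cm ≈ 0.25 cm

0.25 cm


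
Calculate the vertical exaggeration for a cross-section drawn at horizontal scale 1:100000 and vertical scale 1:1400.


VE = horizontal_scale / vertical_scale = 100000 / 1400 ≈ 71.4

71.4x


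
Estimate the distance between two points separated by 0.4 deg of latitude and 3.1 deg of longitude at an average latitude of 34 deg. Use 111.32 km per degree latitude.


dlat_km = 0.4 * 111.32 = 44.528
dlon_km = 3.1 * 111.32 * cos(34) ≈ 286.094
dist = sqrt(44.528^2 + 286.094^2) ≈ 289.5 km

289.5 km


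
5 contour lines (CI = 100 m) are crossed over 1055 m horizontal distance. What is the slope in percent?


elevation change = 5 * 100 = 500 m
slope = 500 / 1055 * 100 = 47.4%

47.4%


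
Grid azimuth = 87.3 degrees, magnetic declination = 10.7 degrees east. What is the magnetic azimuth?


magnetic azimuth = grid azimuth - declination (east +ve)
mag_az = 87.3 - 10.7 = 76.6 degrees

76.6 degrees


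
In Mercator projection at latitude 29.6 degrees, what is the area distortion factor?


area_distortion = 1/cos^2(29.6) = 1.323

1.323


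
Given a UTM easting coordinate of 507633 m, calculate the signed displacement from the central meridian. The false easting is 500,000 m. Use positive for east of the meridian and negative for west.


displacement = 507633 - 500000 = 7633 m

7633 m


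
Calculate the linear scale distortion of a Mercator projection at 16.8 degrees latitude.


SF = 1 / cos(16.8) = 1 / 0.957319 = 1.045

1.045


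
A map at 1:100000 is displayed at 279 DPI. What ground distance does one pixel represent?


pixel_cm = 2.54 / 279 ≈ 0.009104 cm
ground = pixel_cm * 100000 / 100 = 2.54 * 100000 / (279 * 100) = 254000 / 27900 ≈ 9.1 m

9.1 m


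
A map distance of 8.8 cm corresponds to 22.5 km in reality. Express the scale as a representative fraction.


ground = 22.5 km = 2250000 cm; RF denominator = ground / map = 2250000 / 8.8 ≈ 255682; RF = 1:255682

1:255682


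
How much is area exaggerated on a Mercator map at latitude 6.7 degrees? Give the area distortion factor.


area_distortion = 1/cos^2(6.7) = 1.014

1.014


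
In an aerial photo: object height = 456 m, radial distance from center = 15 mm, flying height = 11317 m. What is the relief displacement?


d = h * r / H = 456 * 15 / 11317 = 0.6 mm

0.6 mm


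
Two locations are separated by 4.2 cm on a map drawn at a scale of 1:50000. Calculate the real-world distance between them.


ground = 4.2 cm * 50000 / 100 = 2100.0 m = 2.1 km

2.1 km


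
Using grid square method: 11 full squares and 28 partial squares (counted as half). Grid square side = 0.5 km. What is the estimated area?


effective squares = 11 + 28 * 0.5 = 25.0
area = 25.0 * 0.25 = 6.25 km^2

6.25 km^2


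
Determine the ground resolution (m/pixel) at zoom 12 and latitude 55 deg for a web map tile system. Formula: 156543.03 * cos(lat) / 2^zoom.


res = 156543.03 * cos(55) / 2^12 = 156543.03 * 0.57357644 / 4096 = 21.92 m/pixel

21.92 m/pixel


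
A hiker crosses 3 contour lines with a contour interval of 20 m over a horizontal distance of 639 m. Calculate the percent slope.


elevation change = 3 * 20 = 60 m
slope = 60 / 639 * 100 = 9.4%

9.4%


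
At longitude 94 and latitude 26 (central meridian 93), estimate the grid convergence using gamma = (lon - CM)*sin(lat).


gamma = (94 - 93) * sin(26) = 1 * 0.438371 = 0.438 degrees

0.438 degrees


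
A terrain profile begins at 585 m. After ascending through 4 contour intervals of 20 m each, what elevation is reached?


elevation = 585 + 4 * 20 = 665 m

665 m


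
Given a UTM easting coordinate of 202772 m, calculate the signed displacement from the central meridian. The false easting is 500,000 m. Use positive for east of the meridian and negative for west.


displacement = 202772 - 500000 = -297228 m

-297228 m


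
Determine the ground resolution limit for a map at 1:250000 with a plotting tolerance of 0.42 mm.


ground = 0.42 mm * 250000 / 1000 = 105.0 m

105.0 m


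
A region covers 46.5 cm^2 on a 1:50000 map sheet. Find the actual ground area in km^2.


ground_area = 46.5 * (50000/100)^2 = 11625000.0 m^2 = 11.625 km^2

11.625 km^2


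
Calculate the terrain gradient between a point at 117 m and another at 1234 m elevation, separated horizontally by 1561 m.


gradient = (1234 - 117) / 1561 = 1117 / 1561 = 0.7156

0.7156


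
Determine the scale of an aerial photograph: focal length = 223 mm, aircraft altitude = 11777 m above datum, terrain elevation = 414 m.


scale = f / (H - h) = 223 mm / 11363 m = 223 / 11363000 = 1:50955

1:50955


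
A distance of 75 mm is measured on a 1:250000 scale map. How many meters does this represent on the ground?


ground = 75 mm * 250000 / 1000 = 18750.0 m

18750.0 m


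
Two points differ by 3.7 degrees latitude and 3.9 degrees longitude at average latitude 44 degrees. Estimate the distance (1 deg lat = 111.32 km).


dlat_km = 3.7 * 111.32 = 411.884
dlon_km = 3.9 * 111.32 * cos(44) ≈ 312.3
dist = sqrt(411.884^2 + 312.3^2) ≈ 516.9 km

516.9 km


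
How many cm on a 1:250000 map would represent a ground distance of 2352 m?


map_cm = 2352 * 100 / 250000 = 0.9408 cm ≈ 0.94 cm

0.94 cm


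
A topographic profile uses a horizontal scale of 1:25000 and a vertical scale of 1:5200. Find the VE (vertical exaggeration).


VE = horizontal_scale / vertical_scale = 25000 / 5200 ≈ 4.8

4.8x


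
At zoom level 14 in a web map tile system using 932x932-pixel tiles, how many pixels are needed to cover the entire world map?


tiles per axis = 2^14 = 16384
total tiles = 16384^2 = 268435456
pixels per axis = 16384 * 932 = 15269888
total pixels = 15269888^2 = 233169479532544

233169479532544 pixels


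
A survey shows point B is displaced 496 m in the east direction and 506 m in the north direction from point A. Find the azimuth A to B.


az = atan2(496, 506) = 44.4 deg
adjusted to 0-360: 44.4 degrees

44.4 degrees


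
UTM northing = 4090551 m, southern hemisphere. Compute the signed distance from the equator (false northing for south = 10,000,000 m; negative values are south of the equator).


For southern: actual = 4090551 - 10000000 = -5909449 m

-5909449 m


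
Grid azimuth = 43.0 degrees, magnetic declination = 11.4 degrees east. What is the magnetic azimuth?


magnetic azimuth = grid azimuth - declination (east +ve)
mag_az = 43.0 - 11.4 = 31.6 degrees

31.6 degrees


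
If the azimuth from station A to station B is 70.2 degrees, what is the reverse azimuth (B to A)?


back azimuth = (70.2 + 180) mod 360 = 250.2 degrees

250.2 degrees


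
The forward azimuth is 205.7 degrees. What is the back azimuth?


back azimuth = (205.7 + 180) mod 360 = 25.7 degrees

25.7 degrees


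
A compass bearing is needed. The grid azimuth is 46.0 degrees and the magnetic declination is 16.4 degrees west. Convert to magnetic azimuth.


magnetic azimuth = grid azimuth - declination (east +ve)
mag_az = 46.0 - -16.4 = 62.4 degrees

62.4 degrees


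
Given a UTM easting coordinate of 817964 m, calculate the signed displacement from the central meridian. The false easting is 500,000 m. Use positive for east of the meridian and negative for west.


displacement = 817964 - 500000 = 317964 m

317964 m


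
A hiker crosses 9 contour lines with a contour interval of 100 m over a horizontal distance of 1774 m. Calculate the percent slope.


elevation change = 9 * 100 = 900 m
slope = 900 / 1774 * 100 = 50.7%

50.7%


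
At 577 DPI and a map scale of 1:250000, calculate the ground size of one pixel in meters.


pixel_cm = 2.54 / 577 ≈ 0.004402 cm
ground = pixel_cm * 250000 / 100 = 2.54 * 250000 / (577 * 100) = 635000 / 57700 ≈ 11.01 m

11.01 m


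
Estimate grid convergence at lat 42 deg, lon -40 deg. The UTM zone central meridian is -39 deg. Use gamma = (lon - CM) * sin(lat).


gamma = (-40 - -39) * sin(42) = -1 * 0.669131 = -0.669 degrees

-0.669 degrees


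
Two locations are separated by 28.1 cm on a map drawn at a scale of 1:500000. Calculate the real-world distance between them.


ground = 28.1 cm * 500000 / 100 = 140500.0 m = 140.5 km

140.5 km


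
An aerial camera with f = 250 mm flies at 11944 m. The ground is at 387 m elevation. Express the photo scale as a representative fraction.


scale = f / (H - h) = 250 mm / 11557 m = 250 / 11557000 = 1:46228

1:46228


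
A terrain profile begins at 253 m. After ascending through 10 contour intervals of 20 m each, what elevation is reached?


elevation = 253 + 10 * 20 = 453 m

453 m


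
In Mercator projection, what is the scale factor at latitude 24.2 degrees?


SF = 1 / cos(24.2) = 1 / 0.91212 = 1.096

1.096


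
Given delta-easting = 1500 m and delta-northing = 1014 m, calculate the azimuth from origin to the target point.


az = atan2(1500, 1014) = 55.9 deg
adjusted to 0-360: 55.9 degrees

55.9 degrees


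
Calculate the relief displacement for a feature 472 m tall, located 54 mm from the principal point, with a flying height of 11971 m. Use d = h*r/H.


d = h * r / H = 472 * 54 / 11971 = 2.13 mm

2.13 mm


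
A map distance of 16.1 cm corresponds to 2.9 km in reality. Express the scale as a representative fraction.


ground = 2.9 km = 290000 cm; RF denominator = ground / map = 290000 / 16.1 ≈ 18012; RF = 1:18012

1:18012


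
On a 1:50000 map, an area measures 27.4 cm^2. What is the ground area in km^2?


ground_area = 27.4 * (50000/100)^2 = 6850000.0 m^2 = 6.85 km^2

6.85 km^2


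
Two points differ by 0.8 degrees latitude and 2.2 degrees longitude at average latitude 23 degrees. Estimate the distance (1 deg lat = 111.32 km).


dlat_km = 0.8 * 111.32 = 89.056
dlon_km = 2.2 * 111.32 * cos(23) ≈ 225.435
dist = sqrt(89.056^2 + 225.435^2) ≈ 242.4 km

242.4 km


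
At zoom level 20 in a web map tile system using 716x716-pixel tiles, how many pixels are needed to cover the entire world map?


tiles per axis = 2^20 = 1048576
total tiles = 1048576^2 = 1099511627776
pixels per axis = 1048576 * 716 = 750780416
total pixels = 750780416^2 = 563671233049133056

563671233049133056 pixels


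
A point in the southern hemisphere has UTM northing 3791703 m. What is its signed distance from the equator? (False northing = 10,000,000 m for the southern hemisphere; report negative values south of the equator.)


For southern: actual = 3791703 - 10000000 = -6208297 m

-6208297 m


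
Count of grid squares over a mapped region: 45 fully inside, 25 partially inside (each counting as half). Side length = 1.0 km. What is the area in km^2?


effective squares = 45 + 25 * 0.5 = 57.5
area = 57.5 * 1.0 = 57.5 km^2

57.5 km^2


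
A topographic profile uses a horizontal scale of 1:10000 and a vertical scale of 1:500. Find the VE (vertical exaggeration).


VE = horizontal_scale / vertical_scale = 10000 / 500 = 20.0

20.0x


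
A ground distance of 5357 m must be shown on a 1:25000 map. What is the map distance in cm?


map_cm = 5357 * 100 / 25000 = 21.428 cm ≈ 21.43 cm

21.43 cm


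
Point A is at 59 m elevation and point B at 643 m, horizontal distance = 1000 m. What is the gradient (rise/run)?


gradient = (643 - 59) / 1000 = 584 / 1000 = 0.584

0.584


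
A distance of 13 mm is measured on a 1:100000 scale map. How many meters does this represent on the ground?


ground = 13 mm * 100000 / 1000 = 1300.0 m

1300.0 m


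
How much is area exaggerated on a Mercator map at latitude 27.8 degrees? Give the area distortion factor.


area_distortion = 1/cos^2(27.8) = 1.278

1.278


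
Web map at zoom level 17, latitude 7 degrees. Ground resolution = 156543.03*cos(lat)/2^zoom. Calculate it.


res = 156543.03 * cos(7) / 2^17 = 156543.03 * 0.99254615 / 131072 = 1.19 m/pixel

1.19 m/pixel


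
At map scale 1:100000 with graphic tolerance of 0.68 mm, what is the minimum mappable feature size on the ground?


ground = 0.68 mm * 100000 / 1000 = 68.0 m

68.0 m


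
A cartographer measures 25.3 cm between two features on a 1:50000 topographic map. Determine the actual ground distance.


ground = 25.3 cm * 50000 / 100 = 12650.0 m = 12.65 km

12.65 km


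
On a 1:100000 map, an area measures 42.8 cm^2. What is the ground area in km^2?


ground_area = 42.8 * (100000/100)^2 = 42800000.0 m^2 = 42.8 km^2

42.8 km^2


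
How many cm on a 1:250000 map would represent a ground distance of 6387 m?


map_cm = 6387 * 100 / 250000 = 2.5548 cm ≈ 2.55 cm

2.55 cm


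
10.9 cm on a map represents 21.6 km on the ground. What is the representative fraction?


ground = 21.6 km = 2160000 cm; RF denominator = ground / map = 2160000 / 10.9 ≈ 198165; RF = 1:198165

1:198165


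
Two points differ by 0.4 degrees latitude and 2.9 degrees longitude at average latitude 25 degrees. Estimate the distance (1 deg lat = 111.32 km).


dlat_km = 0.4 * 111.32 = 44.528
dlon_km = 2.9 * 111.32 * cos(25) ≈ 292.582
dist = sqrt(44.528^2 + 292.582^2) ≈ 296.0 km

296.0 km


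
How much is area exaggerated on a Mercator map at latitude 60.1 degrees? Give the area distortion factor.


area_distortion = 1/cos^2(60.1) = 4.024

4.024


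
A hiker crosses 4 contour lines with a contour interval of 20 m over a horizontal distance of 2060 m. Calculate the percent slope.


elevation change = 4 * 20 = 80 m
slope = 80 / 2060 * 100 = 3.9%

3.9%


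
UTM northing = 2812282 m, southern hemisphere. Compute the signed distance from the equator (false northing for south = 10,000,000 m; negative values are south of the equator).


For southern: actual = 2812282 - 10000000 = -7187718 m

-7187718 m


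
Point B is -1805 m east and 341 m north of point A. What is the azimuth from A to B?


az = atan2(-1805, 341) = -79.3 deg
adjusted to 0-360: 280.7 degrees

280.7 degrees


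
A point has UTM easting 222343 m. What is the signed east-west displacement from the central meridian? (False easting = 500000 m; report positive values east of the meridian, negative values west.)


displacement = 222343 - 500000 = -277657 m

-277657 m


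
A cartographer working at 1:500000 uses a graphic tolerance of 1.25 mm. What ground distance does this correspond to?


ground = 1.25 mm * 500000 / 1000 = 625.0 m

625.0 m


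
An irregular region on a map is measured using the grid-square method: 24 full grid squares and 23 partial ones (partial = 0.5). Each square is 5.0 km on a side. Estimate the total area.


effective squares = 24 + 23 * 0.5 = 35.5
area = 35.5 * 25.0 = 887.5 km^2

887.5 km^2


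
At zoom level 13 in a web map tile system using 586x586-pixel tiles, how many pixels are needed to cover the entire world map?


tiles per axis = 2^13 = 8192
total tiles = 8192^2 = 67108864
pixels per axis = 8192 * 586 = 4800512
total pixels = 4800512^2 = 23044915462144

23044915462144 pixels


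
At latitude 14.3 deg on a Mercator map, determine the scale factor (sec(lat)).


SF = 1 / cos(14.3) = 1 / 0.969016 = 1.032

1.032


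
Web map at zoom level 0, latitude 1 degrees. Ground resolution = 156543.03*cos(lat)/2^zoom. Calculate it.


res = 156543.03 * cos(1) / 2^0 = 156543.03 * 0.9998477 / 1 = 156519.19 m/pixel

156519.19 m/pixel


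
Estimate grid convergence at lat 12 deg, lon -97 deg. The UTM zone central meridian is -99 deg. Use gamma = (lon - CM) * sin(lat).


gamma = (-97 - -99) * sin(12) = 2 * 0.207912 = 0.416 degrees

0.416 degrees


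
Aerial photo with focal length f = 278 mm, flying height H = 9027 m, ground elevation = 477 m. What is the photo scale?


scale = f / (H - h) = 278 mm / 8550 m = 278 / 8550000 = 1:30755

1:30755


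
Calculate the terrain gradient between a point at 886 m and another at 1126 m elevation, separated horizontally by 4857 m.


gradient = (1126 - 886) / 4857 = 240 / 4857 = 0.0494

0.0494


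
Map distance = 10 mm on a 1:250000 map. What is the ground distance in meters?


ground = 10 mm * 250000 / 1000 = 2500.0 m

2500.0 m


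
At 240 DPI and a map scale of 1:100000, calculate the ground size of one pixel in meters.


pixel_cm = 2.54 / 240 ≈ 0.010583 cm
ground = pixel_cm * 100000 / 100 = 2.54 * 100000 / (240 * 100) = 254000 / 24000 ≈ 10.58 m

10.58 m


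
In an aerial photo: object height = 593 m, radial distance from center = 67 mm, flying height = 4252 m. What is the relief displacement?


d = h * r / H = 593 * 67 / 4252 = 9.34 mm

9.34 mm


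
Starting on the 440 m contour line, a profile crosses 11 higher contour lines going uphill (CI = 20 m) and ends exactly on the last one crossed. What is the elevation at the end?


elevation = 440 + 11 * 20 = 660 m

660 m


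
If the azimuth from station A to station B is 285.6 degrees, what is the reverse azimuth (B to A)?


back azimuth = (285.6 + 180) mod 360 = 105.6 degrees

105.6 degrees


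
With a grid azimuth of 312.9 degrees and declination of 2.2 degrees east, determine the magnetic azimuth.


magnetic azimuth = grid azimuth - declination (east +ve)
mag_az = 312.9 - 2.2 = 310.7 degrees

310.7 degrees


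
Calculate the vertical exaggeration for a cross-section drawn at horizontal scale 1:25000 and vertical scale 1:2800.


VE = horizontal_scale / vertical_scale = 25000 / 2800 ≈ 8.9

8.9x


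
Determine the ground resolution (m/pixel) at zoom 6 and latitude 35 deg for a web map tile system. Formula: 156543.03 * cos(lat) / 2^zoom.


res = 156543.03 * cos(35) / 2^6 = 156543.03 * 0.81915204 / 64 = 2003.63 m/pixel

2003.63 m/pixel


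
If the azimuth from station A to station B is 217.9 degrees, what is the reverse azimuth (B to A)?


back azimuth = (217.9 + 180) mod 360 = 37.9 degrees

37.9 degrees


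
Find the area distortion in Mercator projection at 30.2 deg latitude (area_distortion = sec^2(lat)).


area_distortion = 1/cos^2(30.2) = 1.339

1.339


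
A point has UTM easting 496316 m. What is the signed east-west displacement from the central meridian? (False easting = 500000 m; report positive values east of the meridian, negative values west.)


displacement = 496316 - 500000 = -3684 m

-3684 m


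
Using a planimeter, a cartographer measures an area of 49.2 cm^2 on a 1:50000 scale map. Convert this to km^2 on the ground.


ground_area = 49.2 * (50000/100)^2 = 12300000.0 m^2 = 12.3 km^2

12.3 km^2


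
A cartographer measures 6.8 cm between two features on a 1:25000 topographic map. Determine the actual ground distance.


ground = 6.8 cm * 25000 / 100 = 1700.0 m = 1.7 km

1.7 km


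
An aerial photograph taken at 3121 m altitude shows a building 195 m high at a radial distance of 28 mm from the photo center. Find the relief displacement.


d = h * r / H = 195 * 28 / 3121 = 1.75 mm

1.75 mm


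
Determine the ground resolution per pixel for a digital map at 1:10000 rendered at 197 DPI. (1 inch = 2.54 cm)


pixel_cm = 2.54 / 197 ≈ 0.012893 cm
ground = pixel_cm * 10000 / 100 = 2.54 * 10000 / (197 * 100) = 25400 / 19700 ≈ 1.29 m

1.29 m


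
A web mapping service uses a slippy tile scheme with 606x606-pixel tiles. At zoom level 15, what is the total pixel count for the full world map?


tiles per axis = 2^15 = 32768
total tiles = 32768^2 = 1073741824
pixels per axis = 32768 * 606 = 19857408
total pixels = 19857408^2 = 394316652478464

394316652478464 pixels


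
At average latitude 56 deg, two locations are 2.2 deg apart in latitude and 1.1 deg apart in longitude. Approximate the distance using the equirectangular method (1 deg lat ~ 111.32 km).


dlat_km = 2.2 * 111.32 = 244.904
dlon_km = 1.1 * 111.32 * cos(56) ≈ 68.474
dist = sqrt(244.904^2 + 68.474^2) ≈ 254.3 km

254.3 km


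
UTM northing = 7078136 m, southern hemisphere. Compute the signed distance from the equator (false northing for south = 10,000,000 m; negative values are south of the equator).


For southern: actual = 7078136 - 10000000 = -2921864 m

-2921864 m


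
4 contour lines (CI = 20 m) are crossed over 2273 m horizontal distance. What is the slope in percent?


elevation change = 4 * 20 = 80 m
slope = 80 / 2273 * 100 = 3.5%

3.5%


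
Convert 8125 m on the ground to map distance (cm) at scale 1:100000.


map_cm = 8125 * 100 / 100000 = 8.125 cm ≈ 8.13 cm

8.13 cm


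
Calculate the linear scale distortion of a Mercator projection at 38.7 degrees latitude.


SF = 1 / cos(38.7) = 1 / 0.78043 = 1.281

1.281


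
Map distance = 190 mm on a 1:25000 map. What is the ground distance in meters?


ground = 190 mm * 25000 / 1000 = 4750.0 m

4750.0 m


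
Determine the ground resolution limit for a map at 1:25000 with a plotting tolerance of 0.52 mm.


ground = 0.52 mm * 25000 / 1000 = 13.0 m

13.0 m


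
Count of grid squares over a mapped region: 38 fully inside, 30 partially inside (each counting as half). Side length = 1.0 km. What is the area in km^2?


effective squares = 38 + 30 * 0.5 = 53.0
area = 53.0 * 1.0 = 53.0 km^2

53.0 km^2


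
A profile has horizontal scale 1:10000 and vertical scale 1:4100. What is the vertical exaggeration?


VE = horizontal_scale / vertical_scale = 10000 / 4100 ≈ 2.4

2.4x


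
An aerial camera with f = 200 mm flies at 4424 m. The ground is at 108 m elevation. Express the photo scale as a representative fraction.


scale = f / (H - h) = 200 mm / 4316 m = 200 / 4316000 = 1:21580

1:21580


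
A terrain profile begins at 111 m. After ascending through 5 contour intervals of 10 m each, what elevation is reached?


elevation = 111 + 5 * 10 = 161 m

161 m


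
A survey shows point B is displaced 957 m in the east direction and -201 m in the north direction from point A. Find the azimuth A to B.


az = atan2(957, -201) = 101.9 deg
adjusted to 0-360: 101.9 degrees

101.9 degrees


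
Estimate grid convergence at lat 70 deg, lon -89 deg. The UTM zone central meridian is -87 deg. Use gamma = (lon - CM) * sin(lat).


gamma = (-89 - -87) * sin(70) = -2 * 0.939693 = -1.879 degrees

-1.879 degrees


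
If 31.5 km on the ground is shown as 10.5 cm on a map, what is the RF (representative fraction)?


ground = 31.5 km = 3150000 cm; RF denominator = ground / map = 3150000 / 10.5 = 300000; RF = 1:300000

1:300000


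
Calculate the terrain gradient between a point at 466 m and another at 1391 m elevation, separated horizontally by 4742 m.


gradient = (1391 - 466) / 4742 = 925 / 4742 = 0.1951

0.1951


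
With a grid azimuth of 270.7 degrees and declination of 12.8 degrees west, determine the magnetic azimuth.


magnetic azimuth = grid azimuth - declination (east +ve)
mag_az = 270.7 - -12.8 = 283.5 degrees

283.5 degrees


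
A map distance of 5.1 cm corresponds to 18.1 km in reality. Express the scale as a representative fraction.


ground = 18.1 km = 1810000 cm; RF denominator = ground / map = 1810000 / 5.1 ≈ 354902; RF = 1:354902

1:354902


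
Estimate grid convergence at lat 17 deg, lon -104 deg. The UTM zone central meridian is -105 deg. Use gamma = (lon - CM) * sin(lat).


gamma = (-104 - -105) * sin(17) = 1 * 0.292372 = 0.292 degrees

0.292 degrees


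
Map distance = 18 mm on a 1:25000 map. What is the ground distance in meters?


ground = 18 mm * 25000 / 1000 = 450.0 m

450.0 m


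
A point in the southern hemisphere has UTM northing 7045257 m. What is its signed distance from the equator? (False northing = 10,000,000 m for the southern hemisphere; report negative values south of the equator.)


For southern: actual = 7045257 - 10000000 = -2954743 m

-2954743 m


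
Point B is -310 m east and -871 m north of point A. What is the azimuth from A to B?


az = atan2(-310, -871) = -160.4 deg
adjusted to 0-360: 199.6 degrees

199.6 degrees


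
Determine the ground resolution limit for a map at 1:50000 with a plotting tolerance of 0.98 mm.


ground = 0.98 mm * 50000 / 1000 = 49.0 m

49.0 m


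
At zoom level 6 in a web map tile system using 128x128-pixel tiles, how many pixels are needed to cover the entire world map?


tiles per axis = 2^6 = 64
total tiles = 64^2 = 4096
pixels per axis = 64 * 128 = 8192
total pixels = 8192^2 = 67108864

67108864 pixels


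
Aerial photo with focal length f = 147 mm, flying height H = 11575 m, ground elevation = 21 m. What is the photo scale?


scale = f / (H - h) = 147 mm / 11554 m = 147 / 11554000 = 1:78599

1:78599


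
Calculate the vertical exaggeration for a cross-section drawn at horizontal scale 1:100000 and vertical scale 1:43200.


VE = horizontal_scale / vertical_scale = 100000 / 43200 ≈ 2.3

2.3x


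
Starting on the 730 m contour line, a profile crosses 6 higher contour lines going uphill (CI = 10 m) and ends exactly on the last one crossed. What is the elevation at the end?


elevation = 730 + 6 * 10 = 790 m

790 m


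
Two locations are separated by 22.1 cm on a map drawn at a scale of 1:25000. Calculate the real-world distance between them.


ground = 22.1 cm * 25000 / 100 = 5525.0 m = 5.525 km

5.525 km


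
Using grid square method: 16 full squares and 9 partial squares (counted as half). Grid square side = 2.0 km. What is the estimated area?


effective squares = 16 + 9 * 0.5 = 20.5
area = 20.5 * 4.0 = 82.0 km^2

82.0 km^2


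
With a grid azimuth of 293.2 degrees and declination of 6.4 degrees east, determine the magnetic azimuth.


magnetic azimuth = grid azimuth - declination (east +ve)
mag_az = 293.2 - 6.4 = 286.8 degrees

286.8 degrees


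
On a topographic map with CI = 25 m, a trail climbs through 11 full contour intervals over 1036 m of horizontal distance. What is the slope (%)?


elevation change = 11 * 25 = 275 m
slope = 275 / 1036 * 100 = 26.5%

26.5%


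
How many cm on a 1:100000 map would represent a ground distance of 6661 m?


map_cm = 6661 * 100 / 100000 = 6.661 cm ≈ 6.66 cm

6.66 cm


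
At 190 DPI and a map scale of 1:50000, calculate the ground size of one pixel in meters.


pixel_cm = 2.54 / 190 ≈ 0.013368 cm
ground = pixel_cm * 50000 / 100 = 2.54 * 50000 / (190 * 100) = 127000 / 19000 ≈ 6.68 m

6.68 m


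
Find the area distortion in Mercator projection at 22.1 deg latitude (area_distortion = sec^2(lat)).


area_distortion = 1/cos^2(22.1) = 1.165

1.165


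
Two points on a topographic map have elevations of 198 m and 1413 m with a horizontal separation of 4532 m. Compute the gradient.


gradient = (1413 - 198) / 4532 = 1215 / 4532 = 0.2681

0.2681


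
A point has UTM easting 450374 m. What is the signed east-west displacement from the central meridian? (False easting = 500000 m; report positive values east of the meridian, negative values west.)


displacement = 450374 - 500000 = -49626 m

-49626 m


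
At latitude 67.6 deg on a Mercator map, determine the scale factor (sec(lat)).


SF = 1 / cos(67.6) = 1 / 0.38107 = 2.624

2.624


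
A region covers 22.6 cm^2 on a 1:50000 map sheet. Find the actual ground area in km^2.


ground_area = 22.6 * (50000/100)^2 = 5650000.0 m^2 = 5.65 km^2

5.65 km^2


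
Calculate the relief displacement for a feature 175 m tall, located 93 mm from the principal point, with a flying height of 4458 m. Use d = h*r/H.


d = h * r / H = 175 * 93 / 4458 = 3.65 mm

3.65 mm


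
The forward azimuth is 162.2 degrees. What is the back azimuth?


back azimuth = (162.2 + 180) mod 360 = 342.2 degrees

342.2 degrees


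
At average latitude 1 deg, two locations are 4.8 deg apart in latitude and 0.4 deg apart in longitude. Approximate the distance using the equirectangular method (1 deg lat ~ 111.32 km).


dlat_km = 4.8 * 111.32 = 534.336
dlon_km = 0.4 * 111.32 * cos(1) ≈ 44.521
dist = sqrt(534.336^2 + 44.521^2) ≈ 536.2 km

536.2 km


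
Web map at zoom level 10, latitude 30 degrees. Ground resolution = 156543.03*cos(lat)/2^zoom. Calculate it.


res = 156543.03 * cos(30) / 2^10 = 156543.03 * 0.8660254 / 1024 = 132.39 m/pixel

132.39 m/pixel


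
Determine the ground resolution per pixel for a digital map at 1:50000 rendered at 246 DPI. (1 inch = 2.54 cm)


pixel_cm = 2.54 / 246 ≈ 0.010325 cm
ground = pixel_cm * 50000 / 100 = 2.54 * 50000 / (246 * 100) = 127000 / 24600 ≈ 5.16 m

5.16 m


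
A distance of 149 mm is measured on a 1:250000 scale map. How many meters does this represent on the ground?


ground = 149 mm * 250000 / 1000 = 37250.0 m

37250.0 m


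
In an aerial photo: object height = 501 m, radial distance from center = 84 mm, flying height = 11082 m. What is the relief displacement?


d = h * r / H = 501 * 84 / 11082 = 3.8 mm

3.8 mm


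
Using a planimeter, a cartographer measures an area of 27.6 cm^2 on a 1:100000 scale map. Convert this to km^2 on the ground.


ground_area = 27.6 * (100000/100)^2 = 27600000.0 m^2 = 27.6 km^2

27.6 km^2


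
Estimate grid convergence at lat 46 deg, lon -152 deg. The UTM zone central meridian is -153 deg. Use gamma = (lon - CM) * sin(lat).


gamma = (-152 - -153) * sin(46) = 1 * 0.71934 = 0.719 degrees

0.719 degrees


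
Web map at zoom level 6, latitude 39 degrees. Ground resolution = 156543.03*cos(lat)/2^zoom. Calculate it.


res = 156543.03 * cos(39) / 2^6 = 156543.03 * 0.77714596 / 64 = 1900.89 m/pixel

1900.89 m/pixel


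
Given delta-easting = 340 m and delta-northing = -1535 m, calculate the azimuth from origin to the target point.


az = atan2(340, -1535) = 167.5 deg
adjusted to 0-360: 167.5 degrees

167.5 degrees


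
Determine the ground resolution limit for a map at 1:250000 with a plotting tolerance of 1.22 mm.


ground = 1.22 mm * 250000 / 1000 = 305.0 m

305.0 m


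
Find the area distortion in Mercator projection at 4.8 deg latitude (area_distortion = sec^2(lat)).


area_distortion = 1/cos^2(4.8) = 1.007

1.007


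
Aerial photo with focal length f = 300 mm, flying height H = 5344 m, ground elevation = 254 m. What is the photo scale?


scale = f / (H - h) = 300 mm / 5090 m = 300 / 5090000 = 1:16967

1:16967


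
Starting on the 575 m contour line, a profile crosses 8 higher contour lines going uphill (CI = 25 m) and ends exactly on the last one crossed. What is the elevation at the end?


elevation = 575 + 8 * 25 = 775 m

775 m


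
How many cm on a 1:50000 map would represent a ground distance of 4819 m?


map_cm = 4819 * 100 / 50000 = 9.638 cm ≈ 9.64 cm

9.64 cm


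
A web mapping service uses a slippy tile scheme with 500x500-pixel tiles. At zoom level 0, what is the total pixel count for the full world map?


tiles per axis = 2^0 = 1
total tiles = 1^2 = 1
pixels per axis = 1 * 500 = 500
total pixels = 500^2 = 250000

250000 pixels


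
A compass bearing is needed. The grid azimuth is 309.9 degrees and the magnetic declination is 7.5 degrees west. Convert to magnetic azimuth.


magnetic azimuth = grid azimuth - declination (east +ve)
mag_az = 309.9 - -7.5 = 317.4 degrees

317.4 degrees


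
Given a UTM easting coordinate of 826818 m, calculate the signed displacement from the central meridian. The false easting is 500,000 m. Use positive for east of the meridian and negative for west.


displacement = 826818 - 500000 = 326818 m

326818 m


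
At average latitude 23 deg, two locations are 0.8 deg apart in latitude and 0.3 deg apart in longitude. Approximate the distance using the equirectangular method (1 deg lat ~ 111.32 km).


dlat_km = 0.8 * 111.32 = 89.056
dlon_km = 0.3 * 111.32 * cos(23) ≈ 30.741
dist = sqrt(89.056^2 + 30.741^2) ≈ 94.2 km

94.2 km


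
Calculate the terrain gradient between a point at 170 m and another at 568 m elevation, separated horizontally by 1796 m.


gradient = (568 - 170) / 1796 = 398 / 1796 = 0.2216

0.2216


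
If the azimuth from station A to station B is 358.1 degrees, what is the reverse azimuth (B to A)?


back azimuth = (358.1 + 180) mod 360 = 178.1 degrees

178.1 degrees


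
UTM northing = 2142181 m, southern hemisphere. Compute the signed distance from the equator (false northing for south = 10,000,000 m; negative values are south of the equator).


For southern: actual = 2142181 - 10000000 = -7857819 m

-7857819 m


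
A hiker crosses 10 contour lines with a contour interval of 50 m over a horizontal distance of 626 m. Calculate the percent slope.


elevation change = 10 * 50 = 500 m
slope = 500 / 626 * 100 = 79.9%

79.9%


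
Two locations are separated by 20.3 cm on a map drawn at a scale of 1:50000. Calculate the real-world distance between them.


ground = 20.3 cm * 50000 / 100 = 10150.0 m = 10.15 km

10.15 km


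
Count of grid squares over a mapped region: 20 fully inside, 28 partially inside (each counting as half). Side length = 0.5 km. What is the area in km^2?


effective squares = 20 + 28 * 0.5 = 34.0
area = 34.0 * 0.25 = 8.5 km^2

8.5 km^2


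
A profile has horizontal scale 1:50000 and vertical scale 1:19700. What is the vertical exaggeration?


VE = horizontal_scale / vertical_scale = 50000 / 19700 ≈ 2.5

2.5x


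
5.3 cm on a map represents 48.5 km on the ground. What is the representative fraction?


ground = 48.5 km = 4850000 cm; RF denominator = ground / map = 4850000 / 5.3 ≈ 915094; RF = 1:915094

1:915094


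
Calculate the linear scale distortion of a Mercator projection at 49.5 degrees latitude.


SF = 1 / cos(49.5) = 1 / 0.649448 = 1.54

1.54


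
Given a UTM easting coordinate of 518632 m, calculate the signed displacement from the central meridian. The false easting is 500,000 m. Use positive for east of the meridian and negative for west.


displacement = 518632 - 500000 = 18632 m

18632 m


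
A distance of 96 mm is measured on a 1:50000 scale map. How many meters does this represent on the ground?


ground = 96 mm * 50000 / 1000 = 4800.0 m

4800.0 m


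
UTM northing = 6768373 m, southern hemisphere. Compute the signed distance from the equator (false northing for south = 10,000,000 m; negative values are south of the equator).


For southern: actual = 6768373 - 10000000 = -3231627 m

-3231627 m


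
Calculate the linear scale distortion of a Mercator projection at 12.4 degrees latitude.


SF = 1 / cos(12.4) = 1 / 0.976672 = 1.024

1.024


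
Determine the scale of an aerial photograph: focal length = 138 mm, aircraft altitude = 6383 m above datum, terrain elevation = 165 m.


scale = f / (H - h) = 138 mm / 6218 m = 138 / 6218000 = 1:45058

1:45058


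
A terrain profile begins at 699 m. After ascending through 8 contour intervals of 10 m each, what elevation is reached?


elevation = 699 + 8 * 10 = 779 m

779 m


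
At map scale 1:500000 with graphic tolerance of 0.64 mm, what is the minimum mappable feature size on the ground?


ground = 0.64 mm * 500000 / 1000 = 320.0 m

320.0 m


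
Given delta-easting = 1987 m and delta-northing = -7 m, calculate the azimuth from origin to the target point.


az = atan2(1987, -7) = 90.2 deg
adjusted to 0-360: 90.2 degrees

90.2 degrees
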